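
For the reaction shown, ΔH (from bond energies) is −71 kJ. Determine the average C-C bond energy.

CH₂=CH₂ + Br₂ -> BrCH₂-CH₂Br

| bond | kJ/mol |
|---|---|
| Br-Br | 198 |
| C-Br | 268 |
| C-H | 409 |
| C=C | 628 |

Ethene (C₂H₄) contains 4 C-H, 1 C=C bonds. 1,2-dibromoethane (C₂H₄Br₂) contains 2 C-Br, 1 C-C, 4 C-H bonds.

D(C-C) ≈ 361 kJ/mol

Let D be the C-C bond energy.
Σ(broken) = 1×198 + 4×409 + 1×628 = 2462
Σ(formed) = 2×268 + 1×D + 4×409 = 2172 + D
ΔH = Σ(broken) − Σ(formed) = (2462) − (2172 + D) = +290 − D
Setting this equal to −71 kJ gives D = 361 kJ/mol.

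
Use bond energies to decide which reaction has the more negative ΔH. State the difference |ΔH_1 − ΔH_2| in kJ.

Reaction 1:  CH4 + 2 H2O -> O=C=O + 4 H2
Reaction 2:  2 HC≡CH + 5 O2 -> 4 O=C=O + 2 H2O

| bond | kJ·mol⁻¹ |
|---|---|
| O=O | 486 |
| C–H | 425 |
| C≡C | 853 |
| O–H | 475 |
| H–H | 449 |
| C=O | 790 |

Reaction 2, by 2608 kJ

Reaction 1:
  Bonds broken (reactants):
    C–H: 4 × 425 = 1700
    O–H: 4 × 475 = 1900
    Σ(broken) = 3600 kJ
  Bonds formed (products):
    C=O: 2 × 790 = 1580
    H–H: 4 × 449 = 1796
    Σ(formed) = 3376 kJ
  ΔH_1 = 3600 − 3376 = +224 kJ
Reaction 2:
  Bonds broken (reactants):
    C≡C: 2 × 853 = 1706
    C–H: 4 × 425 = 1700
    O=O: 5 × 486 = 2430
    Σ(broken) = 5836 kJ
  Bonds formed (products):
    C=O: 8 × 790 = 6320
    O–H: 4 × 475 = 1900
    Σ(formed) = 8220 kJ
  ΔH_2 = 5836 − 8220 = −2384 kJ
ΔH_1 − ΔH_2 = +2608 kJ, so reaction 2 has the more negative ΔH; |ΔH_1 − ΔH_2| = 2608 kJ.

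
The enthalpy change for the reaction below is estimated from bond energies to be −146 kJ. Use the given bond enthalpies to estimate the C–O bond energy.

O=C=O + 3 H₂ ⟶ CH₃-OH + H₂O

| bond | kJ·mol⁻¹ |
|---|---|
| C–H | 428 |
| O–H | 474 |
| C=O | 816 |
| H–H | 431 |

D(C–O) ≈ 365 kJ/mol

Let D be the C–O bond energy.
Σ(broken) = 2×816 + 3×431 = 2925
Σ(formed) = 3×428 + 1×D + 3×474 = 2706 + D
ΔH = Σ(broken) − Σ(formed) = (2925) − (2706 + D) = +219 − D
Setting this equal to −146 kJ gives D = 365 kJ/mol.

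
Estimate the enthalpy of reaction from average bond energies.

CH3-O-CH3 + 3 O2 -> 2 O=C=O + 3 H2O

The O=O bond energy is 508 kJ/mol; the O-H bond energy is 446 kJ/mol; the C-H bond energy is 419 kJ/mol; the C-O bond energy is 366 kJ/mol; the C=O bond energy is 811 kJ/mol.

Bonds broken (reactants):
  C-H: 6 × 419 = 2514
  C-O: 2 × 366 = 732
  O=O: 3 × 508 = 1524
  Σ(broken) = 4770 kJ
Bonds formed (products):
  C=O: 4 × 811 = 3244
  O-H: 6 × 446 = 2676
  Σ(formed) = 5920 kJ
ΔH = Σ(broken) − Σ(formed) = 4770 − 5920 = −1150 kJ

ΔH ≈ −1150 kJ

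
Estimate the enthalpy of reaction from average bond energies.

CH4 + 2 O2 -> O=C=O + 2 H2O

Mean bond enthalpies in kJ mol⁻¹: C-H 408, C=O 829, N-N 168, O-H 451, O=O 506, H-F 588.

Bonds broken (reactants):
  C-H: 4 × 408 = 1632
  O=O: 2 × 506 = 1012
  Σ(broken) = 2644 kJ
Bonds formed (products):
  C=O: 2 × 829 = 1658
  O-H: 4 × 451 = 1804
  Σ(formed) = 3462 kJ
ΔH = Σ(broken) − Σ(formed) = 2644 − 3462 = −818 kJ

ΔH ≈ −818 kJ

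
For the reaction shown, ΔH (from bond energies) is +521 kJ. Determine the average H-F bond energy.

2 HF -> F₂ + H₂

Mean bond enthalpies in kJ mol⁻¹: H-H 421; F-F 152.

D(H-F) ≈ 547 kJ/mol

Let D be the H-F bond energy.
Σ(broken) = 2×D = 2D
Σ(formed) = 1×152 + 1×421 = 573
ΔH = Σ(broken) − Σ(formed) = (2D) − (573) = −573 + 2D
Setting this equal to +521 kJ gives 2D = 1094, so D = 547 kJ/mol.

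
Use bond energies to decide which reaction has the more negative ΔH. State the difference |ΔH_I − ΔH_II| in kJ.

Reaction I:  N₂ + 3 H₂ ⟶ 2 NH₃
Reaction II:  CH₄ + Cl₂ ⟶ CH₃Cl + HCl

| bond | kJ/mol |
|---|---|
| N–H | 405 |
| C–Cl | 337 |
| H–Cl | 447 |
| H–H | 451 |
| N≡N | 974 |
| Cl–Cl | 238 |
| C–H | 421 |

Reaction II, by 22 kJ

Reaction I:
  Bonds broken (reactants):
    H–H: 3 × 451 = 1353
    N≡N: 1 × 974 = 974
    Σ(broken) = 2327 kJ
  Bonds formed (products):
    N–H: 6 × 405 = 2430
    Σ(formed) = 2430 kJ
  ΔH_I = 2327 − 2430 = −103 kJ
Reaction II:
  Bonds broken (reactants):
    C–H: 4 × 421 = 1684
    Cl–Cl: 1 × 238 = 238
    Σ(broken) = 1922 kJ
  Bonds formed (products):
    C–Cl: 1 × 337 = 337
    C–H: 3 × 421 = 1263
    H–Cl: 1 × 447 = 447
    Σ(formed) = 2047 kJ
  ΔH_II = 1922 − 2047 = −125 kJ
ΔH_I − ΔH_II = +22 kJ, so reaction II has the more negative ΔH; |ΔH_I − ΔH_II| = 22 kJ.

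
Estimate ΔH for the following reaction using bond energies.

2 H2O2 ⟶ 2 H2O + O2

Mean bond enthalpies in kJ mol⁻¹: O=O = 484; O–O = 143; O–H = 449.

ΔH ≈ −198 kJ

Bonds broken (reactants):
  O–H: 4 × 449 = 1796
  O–O: 2 × 143 = 286
  Σ(broken) = 2082 kJ
Bonds formed (products):
  O–H: 4 × 449 = 1796
  O=O: 1 × 484 = 484
  Σ(formed) = 2280 kJ
ΔH = Σ(broken) − Σ(formed) = 2082 − 2280 = −198 kJ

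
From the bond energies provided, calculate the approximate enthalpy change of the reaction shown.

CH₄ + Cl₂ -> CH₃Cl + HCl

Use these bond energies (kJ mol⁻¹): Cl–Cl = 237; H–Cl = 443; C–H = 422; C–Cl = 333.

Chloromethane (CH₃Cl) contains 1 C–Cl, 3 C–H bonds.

ΔH ≈ −117 kJ

Bonds broken (reactants):
  C–H: 4 × 422 = 1688
  Cl–Cl: 1 × 237 = 237
  Σ(broken) = 1925 kJ
Bonds formed (products):
  C–Cl: 1 × 333 = 333
  C–H: 3 × 422 = 1266
  H–Cl: 1 × 443 = 443
  Σ(formed) = 2042 kJ
ΔH = Σ(broken) − Σ(formed) = 1925 − 2042 = −117 kJ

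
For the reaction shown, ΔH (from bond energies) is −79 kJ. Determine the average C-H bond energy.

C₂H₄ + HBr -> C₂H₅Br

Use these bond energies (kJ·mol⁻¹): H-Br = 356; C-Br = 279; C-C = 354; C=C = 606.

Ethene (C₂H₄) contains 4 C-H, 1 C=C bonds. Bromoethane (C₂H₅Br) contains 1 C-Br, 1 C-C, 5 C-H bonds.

Let D be the C-H bond energy.
Σ(broken) = 4×D + 1×606 + 1×356 = 962 + 4D
Σ(formed) = 1×279 + 1×354 + 5×D = 633 + 5D
ΔH = Σ(broken) − Σ(formed) = (962 + 4D) − (633 + 5D) = +329 − D
Setting this equal to −79 kJ gives D = 408 kJ/mol.

D(C-H) ≈ 408 kJ/mol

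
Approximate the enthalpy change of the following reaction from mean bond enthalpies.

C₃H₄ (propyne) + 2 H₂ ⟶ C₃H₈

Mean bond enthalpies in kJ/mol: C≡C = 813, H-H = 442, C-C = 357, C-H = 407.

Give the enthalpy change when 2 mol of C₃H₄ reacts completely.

ΔH = −576 kJ

Bonds broken (reactants):
  C≡C: 1 × 813 = 813
  C-C: 1 × 357 = 357
  C-H: 4 × 407 = 1628
  H-H: 2 × 442 = 884
  Σ(broken) = 3682 kJ
Bonds formed (products):
  C-C: 2 × 357 = 714
  C-H: 8 × 407 = 3256
  Σ(formed) = 3970 kJ
ΔH = Σ(broken) − Σ(formed) = 3682 − 3970 = −288 kJ
For 2× the reaction as written: 2 × (−288) = −576 kJ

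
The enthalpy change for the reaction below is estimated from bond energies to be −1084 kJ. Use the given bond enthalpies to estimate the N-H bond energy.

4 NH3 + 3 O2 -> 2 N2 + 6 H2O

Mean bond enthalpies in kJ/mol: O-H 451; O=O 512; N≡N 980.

Let D be the N-H bond energy.
Σ(broken) = 12×D + 3×512 = 1536 + 12D
Σ(formed) = 2×980 + 12×451 = 7372
ΔH = Σ(broken) − Σ(formed) = (1536 + 12D) − (7372) = −5836 + 12D
Setting this equal to −1084 kJ gives 12D = 4752, so D = 396 kJ/mol.

D(N-H) ≈ 396 kJ/mol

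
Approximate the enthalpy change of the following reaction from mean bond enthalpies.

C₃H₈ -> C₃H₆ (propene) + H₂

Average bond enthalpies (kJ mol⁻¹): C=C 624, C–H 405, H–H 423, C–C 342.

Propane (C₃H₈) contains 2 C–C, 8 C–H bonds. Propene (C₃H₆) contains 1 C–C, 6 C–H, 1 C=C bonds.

Bonds broken (reactants):
  C–C: 2 × 342 = 684
  C–H: 8 × 405 = 3240
  Σ(broken) = 3924 kJ
Bonds formed (products):
  C–C: 1 × 342 = 342
  C–H: 6 × 405 = 2430
  C=C: 1 × 624 = 624
  H–H: 1 × 423 = 423
  Σ(formed) = 3819 kJ
ΔH = Σ(broken) − Σ(formed) = 3924 − 3819 = +105 kJ

ΔH ≈ +105 kJ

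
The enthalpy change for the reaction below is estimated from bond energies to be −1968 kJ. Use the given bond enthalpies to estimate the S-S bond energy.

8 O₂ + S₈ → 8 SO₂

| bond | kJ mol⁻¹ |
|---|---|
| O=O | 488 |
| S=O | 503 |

Let D be the S-S bond energy.
Σ(broken) = 8×488 + 8×D = 3904 + 8D
Σ(formed) = 16×503 = 8048
ΔH = Σ(broken) − Σ(formed) = (3904 + 8D) − (8048) = −4144 + 8D
Setting this equal to −1968 kJ gives 8D = 2176, so D = 272 kJ/mol.

D(S-S) ≈ 272 kJ/mol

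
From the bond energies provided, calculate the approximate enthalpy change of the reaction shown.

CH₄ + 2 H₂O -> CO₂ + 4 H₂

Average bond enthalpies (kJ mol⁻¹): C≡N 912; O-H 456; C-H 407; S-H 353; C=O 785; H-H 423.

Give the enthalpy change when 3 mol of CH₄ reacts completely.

Bonds broken (reactants):
  C-H: 4 × 407 = 1628
  O-H: 4 × 456 = 1824
  Σ(broken) = 3452 kJ
Bonds formed (products):
  C=O: 2 × 785 = 1570
  H-H: 4 × 423 = 1692
  Σ(formed) = 3262 kJ
ΔH = Σ(broken) − Σ(formed) = 3452 − 3262 = +190 kJ
For 3× the reaction as written: 3 × (+190) = +570 kJ

ΔH = +570 kJ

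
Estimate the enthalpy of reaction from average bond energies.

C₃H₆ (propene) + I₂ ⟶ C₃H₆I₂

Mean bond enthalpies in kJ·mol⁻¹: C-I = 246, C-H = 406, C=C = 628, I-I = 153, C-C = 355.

Bonds broken (reactants):
  C-C: 1 × 355 = 355
  C-H: 6 × 406 = 2436
  C=C: 1 × 628 = 628
  I-I: 1 × 153 = 153
  Σ(broken) = 3572 kJ
Bonds formed (products):
  C-C: 2 × 355 = 710
  C-H: 6 × 406 = 2436
  C-I: 2 × 246 = 492
  Σ(formed) = 3638 kJ
ΔH = Σ(broken) − Σ(formed) = 3572 − 3638 = −66 kJ

ΔH ≈ −66 kJ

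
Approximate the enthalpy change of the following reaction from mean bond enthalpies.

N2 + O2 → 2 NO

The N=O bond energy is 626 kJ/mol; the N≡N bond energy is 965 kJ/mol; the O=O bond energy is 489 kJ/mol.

ΔH ≈ +202 kJ

Bonds broken (reactants):
  N≡N: 1 × 965 = 965
  O=O: 1 × 489 = 489
  Σ(broken) = 1454 kJ
Bonds formed (products):
  N=O: 2 × 626 = 1252
  Σ(formed) = 1252 kJ
ΔH = Σ(broken) − Σ(formed) = 1454 − 1252 = +202 kJ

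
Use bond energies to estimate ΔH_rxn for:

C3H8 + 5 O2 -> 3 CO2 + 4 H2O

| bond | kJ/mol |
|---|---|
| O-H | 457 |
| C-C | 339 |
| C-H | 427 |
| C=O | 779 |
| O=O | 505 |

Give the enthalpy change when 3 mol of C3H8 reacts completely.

ΔH = −5133 kJ

Bonds broken (reactants):
  C-C: 2 × 339 = 678
  C-H: 8 × 427 = 3416
  O=O: 5 × 505 = 2525
  Σ(broken) = 6619 kJ
Bonds formed (products):
  C=O: 6 × 779 = 4674
  O-H: 8 × 457 = 3656
  Σ(formed) = 8330 kJ
ΔH = Σ(broken) − Σ(formed) = 6619 − 8330 = −1711 kJ
For 3× the reaction as written: 3 × (−1711) = −5133 kJ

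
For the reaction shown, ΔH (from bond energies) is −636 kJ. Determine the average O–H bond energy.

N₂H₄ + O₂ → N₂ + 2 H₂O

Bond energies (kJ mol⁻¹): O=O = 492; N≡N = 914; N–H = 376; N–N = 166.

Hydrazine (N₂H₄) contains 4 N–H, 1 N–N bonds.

D(O–H) ≈ 471 kJ/mol

Let D be the O–H bond energy.
Σ(broken) = 4×376 + 1×166 + 1×492 = 2162
Σ(formed) = 1×914 + 4×D = 914 + 4D
ΔH = Σ(broken) − Σ(formed) = (2162) − (914 + 4D) = +1248 − 4D
Setting this equal to −636 kJ gives 4D = 1884, so D = 471 kJ/mol.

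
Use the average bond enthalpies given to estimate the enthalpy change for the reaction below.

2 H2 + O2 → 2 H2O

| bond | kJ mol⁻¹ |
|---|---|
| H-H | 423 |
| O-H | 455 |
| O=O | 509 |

ΔH ≈ −465 kJ

Bonds broken (reactants):
  H-H: 2 × 423 = 846
  O=O: 1 × 509 = 509
  Σ(broken) = 1355 kJ
Bonds formed (products):
  O-H: 4 × 455 = 1820
  Σ(formed) = 1820 kJ
ΔH = Σ(broken) − Σ(formed) = 1355 − 1820 = −465 kJ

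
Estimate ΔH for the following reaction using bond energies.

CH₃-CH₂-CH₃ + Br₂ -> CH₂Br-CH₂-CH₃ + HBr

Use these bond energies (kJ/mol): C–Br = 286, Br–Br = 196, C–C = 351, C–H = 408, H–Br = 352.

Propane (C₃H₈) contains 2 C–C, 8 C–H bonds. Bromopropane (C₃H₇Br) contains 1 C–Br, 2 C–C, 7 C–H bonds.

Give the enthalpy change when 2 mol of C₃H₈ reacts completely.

Bonds broken (reactants):
  Br–Br: 1 × 196 = 196
  C–C: 2 × 351 = 702
  C–H: 8 × 408 = 3264
  Σ(broken) = 4162 kJ
Bonds formed (products):
  C–Br: 1 × 286 = 286
  C–C: 2 × 351 = 702
  C–H: 7 × 408 = 2856
  H–Br: 1 × 352 = 352
  Σ(formed) = 4196 kJ
ΔH = Σ(broken) − Σ(formed) = 4162 − 4196 = −34 kJ
For 2× the reaction as written: 2 × (−34) = −68 kJ

ΔH = −68 kJ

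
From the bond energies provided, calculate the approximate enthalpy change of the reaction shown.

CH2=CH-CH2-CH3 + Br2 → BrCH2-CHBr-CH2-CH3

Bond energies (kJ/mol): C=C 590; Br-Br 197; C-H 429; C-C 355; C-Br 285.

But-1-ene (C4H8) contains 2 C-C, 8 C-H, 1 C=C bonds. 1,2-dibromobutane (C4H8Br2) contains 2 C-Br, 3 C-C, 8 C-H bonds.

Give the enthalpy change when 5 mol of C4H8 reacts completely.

ΔH = −690 kJ

Bonds broken (reactants):
  Br-Br: 1 × 197 = 197
  C-C: 2 × 355 = 710
  C-H: 8 × 429 = 3432
  C=C: 1 × 590 = 590
  Σ(broken) = 4929 kJ
Bonds formed (products):
  C-Br: 2 × 285 = 570
  C-C: 3 × 355 = 1065
  C-H: 8 × 429 = 3432
  Σ(formed) = 5067 kJ
ΔH = Σ(broken) − Σ(formed) = 4929 − 5067 = −138 kJ
For 5× the reaction as written: 5 × (−138) = −690 kJ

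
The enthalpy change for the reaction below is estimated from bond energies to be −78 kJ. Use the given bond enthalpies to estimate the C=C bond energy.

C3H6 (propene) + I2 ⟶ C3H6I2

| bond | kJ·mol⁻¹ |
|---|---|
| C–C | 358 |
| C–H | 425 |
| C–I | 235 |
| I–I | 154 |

D(C=C) ≈ 596 kJ/mol

Let D be the C=C bond energy.
Σ(broken) = 1×358 + 6×425 + 1×D + 1×154 = 3062 + D
Σ(formed) = 2×358 + 6×425 + 2×235 = 3736
ΔH = Σ(broken) − Σ(formed) = (3062 + D) − (3736) = −674 + D
Setting this equal to −78 kJ gives D = 596 kJ/mol.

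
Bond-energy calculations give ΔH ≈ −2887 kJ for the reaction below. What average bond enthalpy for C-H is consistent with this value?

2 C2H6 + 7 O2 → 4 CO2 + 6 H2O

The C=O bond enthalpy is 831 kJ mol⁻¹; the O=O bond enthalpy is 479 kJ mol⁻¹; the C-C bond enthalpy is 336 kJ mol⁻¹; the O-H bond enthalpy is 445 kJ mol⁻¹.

Let D be the C-H bond energy.
Σ(broken) = 2×336 + 12×D + 7×479 = 4025 + 12D
Σ(formed) = 8×831 + 12×445 = 11988
ΔH = Σ(broken) − Σ(formed) = (4025 + 12D) − (11988) = −7963 + 12D
Setting this equal to −2887 kJ gives 12D = 5076, so D = 423 kJ/mol.

D(C-H) ≈ 423 kJ/mol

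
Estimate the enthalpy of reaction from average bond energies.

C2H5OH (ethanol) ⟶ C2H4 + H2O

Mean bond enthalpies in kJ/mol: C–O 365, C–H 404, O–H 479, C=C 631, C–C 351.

Bonds broken (reactants):
  C–C: 1 × 351 = 351
  C–H: 5 × 404 = 2020
  C–O: 1 × 365 = 365
  O–H: 1 × 479 = 479
  Σ(broken) = 3215 kJ
Bonds formed (products):
  C–H: 4 × 404 = 1616
  C=C: 1 × 631 = 631
  O–H: 2 × 479 = 958
  Σ(formed) = 3205 kJ
ΔH = Σ(broken) − Σ(formed) = 3215 − 3205 = +10 kJ

ΔH ≈ +10 kJ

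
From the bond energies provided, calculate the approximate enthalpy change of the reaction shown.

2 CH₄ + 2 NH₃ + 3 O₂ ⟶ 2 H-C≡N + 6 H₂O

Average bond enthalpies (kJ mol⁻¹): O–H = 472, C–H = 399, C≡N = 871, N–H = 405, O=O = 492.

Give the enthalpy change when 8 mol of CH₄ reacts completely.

Bonds broken (reactants):
  C–H: 8 × 399 = 3192
  N–H: 6 × 405 = 2430
  O=O: 3 × 492 = 1476
  Σ(broken) = 7098 kJ
Bonds formed (products):
  C≡N: 2 × 871 = 1742
  C–H: 2 × 399 = 798
  O–H: 12 × 472 = 5664
  Σ(formed) = 8204 kJ
ΔH = Σ(broken) − Σ(formed) = 7098 − 8204 = −1106 kJ
For 4× the reaction as written: 4 × (−1106) = −4424 kJ

ΔH = −4424 kJ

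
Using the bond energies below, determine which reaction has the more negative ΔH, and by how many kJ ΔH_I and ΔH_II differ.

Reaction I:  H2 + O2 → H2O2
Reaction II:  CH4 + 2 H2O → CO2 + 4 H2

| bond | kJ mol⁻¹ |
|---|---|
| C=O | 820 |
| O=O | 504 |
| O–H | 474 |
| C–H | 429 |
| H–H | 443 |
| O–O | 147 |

Reaction I, by 348 kJ

Reaction I:
  Bonds broken (reactants):
    H–H: 1 × 443 = 443
    O=O: 1 × 504 = 504
    Σ(broken) = 947 kJ
  Bonds formed (products):
    O–H: 2 × 474 = 948
    O–O: 1 × 147 = 147
    Σ(formed) = 1095 kJ
  ΔH_I = 947 − 1095 = −148 kJ
Reaction II:
  Bonds broken (reactants):
    C–H: 4 × 429 = 1716
    O–H: 4 × 474 = 1896
    Σ(broken) = 3612 kJ
  Bonds formed (products):
    C=O: 2 × 820 = 1640
    H–H: 4 × 443 = 1772
    Σ(formed) = 3412 kJ
  ΔH_II = 3612 − 3412 = +200 kJ
ΔH_I − ΔH_II = −348 kJ, so reaction I has the more negative ΔH; |ΔH_I − ΔH_II| = 348 kJ.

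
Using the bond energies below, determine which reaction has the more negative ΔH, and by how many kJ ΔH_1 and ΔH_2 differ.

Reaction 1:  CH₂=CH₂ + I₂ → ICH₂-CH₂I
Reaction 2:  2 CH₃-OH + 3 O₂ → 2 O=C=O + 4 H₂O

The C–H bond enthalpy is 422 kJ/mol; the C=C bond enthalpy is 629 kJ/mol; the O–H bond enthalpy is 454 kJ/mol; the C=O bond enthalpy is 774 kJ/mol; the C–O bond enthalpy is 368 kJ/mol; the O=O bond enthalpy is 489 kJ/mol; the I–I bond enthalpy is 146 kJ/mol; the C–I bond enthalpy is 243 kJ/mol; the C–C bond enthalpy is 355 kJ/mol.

Reaction 1:
  Bonds broken (reactants):
    C–H: 4 × 422 = 1688
    C=C: 1 × 629 = 629
    I–I: 1 × 146 = 146
    Σ(broken) = 2463 kJ
  Bonds formed (products):
    C–C: 1 × 355 = 355
    C–H: 4 × 422 = 1688
    C–I: 2 × 243 = 486
    Σ(formed) = 2529 kJ
  ΔH_1 = 2463 − 2529 = −66 kJ
Reaction 2:
  Bonds broken (reactants):
    C–H: 6 × 422 = 2532
    C–O: 2 × 368 = 736
    O–H: 2 × 454 = 908
    O=O: 3 × 489 = 1467
    Σ(broken) = 5643 kJ
  Bonds formed (products):
    C=O: 4 × 774 = 3096
    O–H: 8 × 454 = 3632
    Σ(formed) = 6728 kJ
  ΔH_2 = 5643 − 6728 = −1085 kJ
ΔH_1 − ΔH_2 = +1019 kJ, so reaction 2 has the more negative ΔH; |ΔH_1 − ΔH_2| = 1019 kJ.

Reaction 2, by 1019 kJ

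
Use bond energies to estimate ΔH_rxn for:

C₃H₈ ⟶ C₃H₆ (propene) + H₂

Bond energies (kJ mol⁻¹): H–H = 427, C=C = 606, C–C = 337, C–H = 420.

Bonds broken (reactants):
  C–C: 2 × 337 = 674
  C–H: 8 × 420 = 3360
  Σ(broken) = 4034 kJ
Bonds formed (products):
  C–C: 1 × 337 = 337
  C–H: 6 × 420 = 2520
  C=C: 1 × 606 = 606
  H–H: 1 × 427 = 427
  Σ(formed) = 3890 kJ
ΔH = Σ(broken) − Σ(formed) = 4034 − 3890 = +144 kJ

ΔH ≈ +144 kJ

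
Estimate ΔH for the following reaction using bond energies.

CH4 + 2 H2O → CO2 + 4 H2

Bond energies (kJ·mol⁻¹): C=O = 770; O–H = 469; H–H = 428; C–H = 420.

Bonds broken (reactants):
  C–H: 4 × 420 = 1680
  O–H: 4 × 469 = 1876
  Σ(broken) = 3556 kJ
Bonds formed (products):
  C=O: 2 × 770 = 1540
  H–H: 4 × 428 = 1712
  Σ(formed) = 3252 kJ
ΔH = Σ(broken) − Σ(formed) = 3556 − 3252 = +304 kJ

ΔH ≈ +304 kJ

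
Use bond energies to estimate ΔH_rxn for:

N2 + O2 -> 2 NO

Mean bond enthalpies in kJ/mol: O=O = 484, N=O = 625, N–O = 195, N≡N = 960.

Bonds broken (reactants):
  N≡N: 1 × 960 = 960
  O=O: 1 × 484 = 484
  Σ(broken) = 1444 kJ
Bonds formed (products):
  N=O: 2 × 625 = 1250
  Σ(formed) = 1250 kJ
ΔH = Σ(broken) − Σ(formed) = 1444 − 1250 = +194 kJ

ΔH ≈ +194 kJ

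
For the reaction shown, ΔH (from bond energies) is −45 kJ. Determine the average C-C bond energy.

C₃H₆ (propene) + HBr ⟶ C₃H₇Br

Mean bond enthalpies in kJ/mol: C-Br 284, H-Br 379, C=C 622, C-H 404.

Let D be the C-C bond energy.
Σ(broken) = 1×D + 6×404 + 1×622 + 1×379 = 3425 + D
Σ(formed) = 1×284 + 2×D + 7×404 = 3112 + 2D
ΔH = Σ(broken) − Σ(formed) = (3425 + D) − (3112 + 2D) = +313 − D
Setting this equal to −45 kJ gives D = 358 kJ/mol.

D(C-C) ≈ 358 kJ/mol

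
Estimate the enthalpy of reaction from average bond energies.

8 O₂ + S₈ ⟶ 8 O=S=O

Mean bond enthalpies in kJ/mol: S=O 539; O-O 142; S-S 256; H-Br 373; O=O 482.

Bonds broken (reactants):
  O=O: 8 × 482 = 3856
  S-S: 8 × 256 = 2048
  Σ(broken) = 5904 kJ
Bonds formed (products):
  S=O: 16 × 539 = 8624
  Σ(formed) = 8624 kJ
ΔH = Σ(broken) − Σ(formed) = 5904 − 8624 = −2720 kJ

ΔH ≈ −2720 kJ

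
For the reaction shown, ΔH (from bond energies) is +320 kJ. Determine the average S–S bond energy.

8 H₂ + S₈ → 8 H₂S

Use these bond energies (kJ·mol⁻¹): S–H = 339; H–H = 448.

Let D be the S–S bond energy.
Σ(broken) = 8×448 + 8×D = 3584 + 8D
Σ(formed) = 16×339 = 5424
ΔH = Σ(broken) − Σ(formed) = (3584 + 8D) − (5424) = −1840 + 8D
Setting this equal to +320 kJ gives 8D = 2160, so D = 270 kJ/mol.

D(S–S) ≈ 270 kJ/mol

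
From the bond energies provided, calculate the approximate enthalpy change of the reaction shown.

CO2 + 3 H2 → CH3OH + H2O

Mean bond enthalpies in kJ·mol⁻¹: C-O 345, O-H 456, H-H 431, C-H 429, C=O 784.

ΔH ≈ −139 kJ

Bonds broken (reactants):
  C=O: 2 × 784 = 1568
  H-H: 3 × 431 = 1293
  Σ(broken) = 2861 kJ
Bonds formed (products):
  C-H: 3 × 429 = 1287
  C-O: 1 × 345 = 345
  O-H: 3 × 456 = 1368
  Σ(formed) = 3000 kJ
ΔH = Σ(broken) − Σ(formed) = 2861 − 3000 = −139 kJ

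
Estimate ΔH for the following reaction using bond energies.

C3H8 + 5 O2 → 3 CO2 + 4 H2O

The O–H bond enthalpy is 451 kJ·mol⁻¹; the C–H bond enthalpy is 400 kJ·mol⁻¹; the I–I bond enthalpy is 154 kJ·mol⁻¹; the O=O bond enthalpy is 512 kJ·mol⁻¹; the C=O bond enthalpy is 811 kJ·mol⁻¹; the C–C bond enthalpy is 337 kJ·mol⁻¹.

Bonds broken (reactants):
  C–C: 2 × 337 = 674
  C–H: 8 × 400 = 3200
  O=O: 5 × 512 = 2560
  Σ(broken) = 6434 kJ
Bonds formed (products):
  C=O: 6 × 811 = 4866
  O–H: 8 × 451 = 3608
  Σ(formed) = 8474 kJ
ΔH = Σ(broken) − Σ(formed) = 6434 − 8474 = −2040 kJ

ΔH ≈ −2040 kJ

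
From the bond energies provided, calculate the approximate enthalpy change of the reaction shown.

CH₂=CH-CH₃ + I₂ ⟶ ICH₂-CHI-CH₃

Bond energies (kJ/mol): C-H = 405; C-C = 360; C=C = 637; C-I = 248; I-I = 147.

Bonds broken (reactants):
  C-C: 1 × 360 = 360
  C-H: 6 × 405 = 2430
  C=C: 1 × 637 = 637
  I-I: 1 × 147 = 147
  Σ(broken) = 3574 kJ
Bonds formed (products):
  C-C: 2 × 360 = 720
  C-H: 6 × 405 = 2430
  C-I: 2 × 248 = 496
  Σ(formed) = 3646 kJ
ΔH = Σ(broken) − Σ(formed) = 3574 − 3646 = −72 kJ

ΔH ≈ −72 kJ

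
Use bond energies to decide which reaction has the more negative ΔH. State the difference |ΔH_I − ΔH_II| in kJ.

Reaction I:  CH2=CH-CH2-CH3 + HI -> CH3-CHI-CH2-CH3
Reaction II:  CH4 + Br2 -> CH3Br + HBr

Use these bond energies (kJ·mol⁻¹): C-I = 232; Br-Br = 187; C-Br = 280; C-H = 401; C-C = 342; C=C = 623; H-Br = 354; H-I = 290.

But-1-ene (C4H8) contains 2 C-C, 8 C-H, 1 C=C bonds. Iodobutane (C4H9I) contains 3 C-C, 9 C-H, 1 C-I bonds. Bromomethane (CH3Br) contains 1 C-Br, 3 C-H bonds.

Reaction I, by 16 kJ

Reaction I:
  Bonds broken (reactants):
    C-C: 2 × 342 = 684
    C-H: 8 × 401 = 3208
    C=C: 1 × 623 = 623
    H-I: 1 × 290 = 290
    Σ(broken) = 4805 kJ
  Bonds formed (products):
    C-C: 3 × 342 = 1026
    C-H: 9 × 401 = 3609
    C-I: 1 × 232 = 232
    Σ(formed) = 4867 kJ
  ΔH_I = 4805 − 4867 = −62 kJ
Reaction II:
  Bonds broken (reactants):
    Br-Br: 1 × 187 = 187
    C-H: 4 × 401 = 1604
    Σ(broken) = 1791 kJ
  Bonds formed (products):
    C-Br: 1 × 280 = 280
    C-H: 3 × 401 = 1203
    H-Br: 1 × 354 = 354
    Σ(formed) = 1837 kJ
  ΔH_II = 1791 − 1837 = −46 kJ
ΔH_I − ΔH_II = −16 kJ, so reaction I has the more negative ΔH; |ΔH_I − ΔH_II| = 16 kJ.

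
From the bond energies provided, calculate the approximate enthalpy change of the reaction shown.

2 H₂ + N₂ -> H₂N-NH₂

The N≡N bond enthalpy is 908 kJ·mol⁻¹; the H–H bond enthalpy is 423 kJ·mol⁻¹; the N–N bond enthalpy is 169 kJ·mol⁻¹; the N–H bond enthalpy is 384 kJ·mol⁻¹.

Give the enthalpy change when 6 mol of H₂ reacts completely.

ΔH = +147 kJ

Bonds broken (reactants):
  H–H: 2 × 423 = 846
  N≡N: 1 × 908 = 908
  Σ(broken) = 1754 kJ
Bonds formed (products):
  N–H: 4 × 384 = 1536
  N–N: 1 × 169 = 169
  Σ(formed) = 1705 kJ
ΔH = Σ(broken) − Σ(formed) = 1754 − 1705 = +49 kJ
For 3× the reaction as written: 3 × (+49) = +147 kJ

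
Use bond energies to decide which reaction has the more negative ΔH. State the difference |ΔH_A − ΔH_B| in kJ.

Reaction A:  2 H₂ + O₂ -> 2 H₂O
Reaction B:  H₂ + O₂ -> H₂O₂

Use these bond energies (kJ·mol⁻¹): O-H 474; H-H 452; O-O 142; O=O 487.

Reaction A, by 354 kJ

Reaction A:
  Bonds broken (reactants):
    H-H: 2 × 452 = 904
    O=O: 1 × 487 = 487
    Σ(broken) = 1391 kJ
  Bonds formed (products):
    O-H: 4 × 474 = 1896
    Σ(formed) = 1896 kJ
  ΔH_A = 1391 − 1896 = −505 kJ
Reaction B:
  Bonds broken (reactants):
    H-H: 1 × 452 = 452
    O=O: 1 × 487 = 487
    Σ(broken) = 939 kJ
  Bonds formed (products):
    O-H: 2 × 474 = 948
    O-O: 1 × 142 = 142
    Σ(formed) = 1090 kJ
  ΔH_B = 939 − 1090 = −151 kJ
ΔH_A − ΔH_B = −354 kJ, so reaction A has the more negative ΔH; |ΔH_A − ΔH_B| = 354 kJ.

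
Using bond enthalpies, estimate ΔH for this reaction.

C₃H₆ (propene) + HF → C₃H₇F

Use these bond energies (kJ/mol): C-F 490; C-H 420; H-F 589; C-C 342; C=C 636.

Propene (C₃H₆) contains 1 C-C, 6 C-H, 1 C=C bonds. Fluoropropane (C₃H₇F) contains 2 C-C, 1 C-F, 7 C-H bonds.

Bonds broken (reactants):
  C-C: 1 × 342 = 342
  C-H: 6 × 420 = 2520
  C=C: 1 × 636 = 636
  H-F: 1 × 589 = 589
  Σ(broken) = 4087 kJ
Bonds formed (products):
  C-C: 2 × 342 = 684
  C-F: 1 × 490 = 490
  C-H: 7 × 420 = 2940
  Σ(formed) = 4114 kJ
ΔH = Σ(broken) − Σ(formed) = 4087 − 4114 = −27 kJ

ΔH ≈ −27 kJ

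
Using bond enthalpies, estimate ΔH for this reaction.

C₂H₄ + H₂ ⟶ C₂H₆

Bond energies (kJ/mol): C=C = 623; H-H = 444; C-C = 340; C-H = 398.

Bonds broken (reactants):
  C-H: 4 × 398 = 1592
  C=C: 1 × 623 = 623
  H-H: 1 × 444 = 444
  Σ(broken) = 2659 kJ
Bonds formed (products):
  C-C: 1 × 340 = 340
  C-H: 6 × 398 = 2388
  Σ(formed) = 2728 kJ
ΔH = Σ(broken) − Σ(formed) = 2659 − 2728 = −69 kJ

ΔH ≈ −69 kJ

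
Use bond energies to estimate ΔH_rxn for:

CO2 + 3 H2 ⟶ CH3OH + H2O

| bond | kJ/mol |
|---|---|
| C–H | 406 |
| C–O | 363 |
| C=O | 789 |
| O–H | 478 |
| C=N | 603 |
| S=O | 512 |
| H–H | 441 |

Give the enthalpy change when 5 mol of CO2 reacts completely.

ΔH = −570 kJ

Bonds broken (reactants):
  C=O: 2 × 789 = 1578
  H–H: 3 × 441 = 1323
  Σ(broken) = 2901 kJ
Bonds formed (products):
  C–H: 3 × 406 = 1218
  C–O: 1 × 363 = 363
  O–H: 3 × 478 = 1434
  Σ(formed) = 3015 kJ
ΔH = Σ(broken) − Σ(formed) = 2901 − 3015 = −114 kJ
For 5× the reaction as written: 5 × (−114) = −570 kJ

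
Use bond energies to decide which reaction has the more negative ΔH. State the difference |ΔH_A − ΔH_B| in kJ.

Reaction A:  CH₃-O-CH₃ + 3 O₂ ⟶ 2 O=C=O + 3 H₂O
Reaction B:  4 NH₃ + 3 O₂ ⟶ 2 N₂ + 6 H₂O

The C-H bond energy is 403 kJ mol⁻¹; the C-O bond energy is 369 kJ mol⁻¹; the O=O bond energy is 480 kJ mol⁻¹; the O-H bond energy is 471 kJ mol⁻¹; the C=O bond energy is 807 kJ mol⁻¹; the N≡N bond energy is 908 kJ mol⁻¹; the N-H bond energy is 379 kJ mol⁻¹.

Reaction A:
  Bonds broken (reactants):
    C-H: 6 × 403 = 2418
    C-O: 2 × 369 = 738
    O=O: 3 × 480 = 1440
    Σ(broken) = 4596 kJ
  Bonds formed (products):
    C=O: 4 × 807 = 3228
    O-H: 6 × 471 = 2826
    Σ(formed) = 6054 kJ
  ΔH_A = 4596 − 6054 = −1458 kJ
Reaction B:
  Bonds broken (reactants):
    N-H: 12 × 379 = 4548
    O=O: 3 × 480 = 1440
    Σ(broken) = 5988 kJ
  Bonds formed (products):
    N≡N: 2 × 908 = 1816
    O-H: 12 × 471 = 5652
    Σ(formed) = 7468 kJ
  ΔH_B = 5988 − 7468 = −1480 kJ
ΔH_A − ΔH_B = +22 kJ, so reaction B has the more negative ΔH; |ΔH_A − ΔH_B| = 22 kJ.

Reaction B, by 22 kJ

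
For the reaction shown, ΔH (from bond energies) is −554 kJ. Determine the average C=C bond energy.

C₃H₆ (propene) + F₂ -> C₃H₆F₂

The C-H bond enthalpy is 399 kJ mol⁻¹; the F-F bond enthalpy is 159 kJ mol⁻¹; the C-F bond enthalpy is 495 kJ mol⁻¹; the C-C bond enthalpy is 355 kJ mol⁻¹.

Let D be the C=C bond energy.
Σ(broken) = 1×355 + 6×399 + 1×D + 1×159 = 2908 + D
Σ(formed) = 2×355 + 2×495 + 6×399 = 4094
ΔH = Σ(broken) − Σ(formed) = (2908 + D) − (4094) = −1186 + D
Setting this equal to −554 kJ gives D = 632 kJ/mol.

D(C=C) ≈ 632 kJ/mol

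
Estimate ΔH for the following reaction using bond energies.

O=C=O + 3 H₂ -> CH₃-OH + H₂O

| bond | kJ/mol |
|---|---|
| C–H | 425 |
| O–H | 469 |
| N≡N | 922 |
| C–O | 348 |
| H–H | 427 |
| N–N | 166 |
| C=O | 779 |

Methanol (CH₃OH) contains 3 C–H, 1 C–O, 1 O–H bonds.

ΔH ≈ −191 kJ

Bonds broken (reactants):
  C=O: 2 × 779 = 1558
  H–H: 3 × 427 = 1281
  Σ(broken) = 2839 kJ
Bonds formed (products):
  C–H: 3 × 425 = 1275
  C–O: 1 × 348 = 348
  O–H: 3 × 469 = 1407
  Σ(formed) = 3030 kJ
ΔH = Σ(broken) − Σ(formed) = 2839 − 3030 = −191 kJ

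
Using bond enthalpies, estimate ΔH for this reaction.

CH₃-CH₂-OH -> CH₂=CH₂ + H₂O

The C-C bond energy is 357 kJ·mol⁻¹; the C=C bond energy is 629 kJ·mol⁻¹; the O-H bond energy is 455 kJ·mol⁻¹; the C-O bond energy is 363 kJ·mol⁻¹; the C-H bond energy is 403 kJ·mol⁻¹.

ΔH ≈ +39 kJ

Bonds broken (reactants):
  C-C: 1 × 357 = 357
  C-H: 5 × 403 = 2015
  C-O: 1 × 363 = 363
  O-H: 1 × 455 = 455
  Σ(broken) = 3190 kJ
Bonds formed (products):
  C-H: 4 × 403 = 1612
  C=C: 1 × 629 = 629
  O-H: 2 × 455 = 910
  Σ(formed) = 3151 kJ
ΔH = Σ(broken) − Σ(formed) = 3190 − 3151 = +39 kJ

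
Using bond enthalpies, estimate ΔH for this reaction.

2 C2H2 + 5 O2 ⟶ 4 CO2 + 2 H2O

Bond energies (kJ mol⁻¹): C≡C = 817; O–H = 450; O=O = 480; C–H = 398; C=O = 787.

Bonds broken (reactants):
  C≡C: 2 × 817 = 1634
  C–H: 4 × 398 = 1592
  O=O: 5 × 480 = 2400
  Σ(broken) = 5626 kJ
Bonds formed (products):
  C=O: 8 × 787 = 6296
  O–H: 4 × 450 = 1800
  Σ(formed) = 8096 kJ
ΔH = Σ(broken) − Σ(formed) = 5626 − 8096 = −2470 kJ

ΔH ≈ −2470 kJ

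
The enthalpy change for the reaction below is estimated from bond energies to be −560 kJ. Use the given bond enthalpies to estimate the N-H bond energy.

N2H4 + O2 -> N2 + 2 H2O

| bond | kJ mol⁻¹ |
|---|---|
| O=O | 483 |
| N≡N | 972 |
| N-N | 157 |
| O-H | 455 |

D(N-H) ≈ 398 kJ/mol

Let D be the N-H bond energy.
Σ(broken) = 4×D + 1×157 + 1×483 = 640 + 4D
Σ(formed) = 1×972 + 4×455 = 2792
ΔH = Σ(broken) − Σ(formed) = (640 + 4D) − (2792) = −2152 + 4D
Setting this equal to −560 kJ gives 4D = 1592, so D = 398 kJ/mol.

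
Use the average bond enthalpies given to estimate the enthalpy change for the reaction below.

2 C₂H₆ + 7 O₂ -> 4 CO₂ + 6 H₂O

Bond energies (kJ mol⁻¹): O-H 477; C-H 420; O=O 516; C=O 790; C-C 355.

Bonds broken (reactants):
  C-C: 2 × 355 = 710
  C-H: 12 × 420 = 5040
  O=O: 7 × 516 = 3612
  Σ(broken) = 9362 kJ
Bonds formed (products):
  C=O: 8 × 790 = 6320
  O-H: 12 × 477 = 5724
  Σ(formed) = 12044 kJ
ΔH = Σ(broken) − Σ(formed) = 9362 − 12044 = −2682 kJ

ΔH ≈ −2682 kJ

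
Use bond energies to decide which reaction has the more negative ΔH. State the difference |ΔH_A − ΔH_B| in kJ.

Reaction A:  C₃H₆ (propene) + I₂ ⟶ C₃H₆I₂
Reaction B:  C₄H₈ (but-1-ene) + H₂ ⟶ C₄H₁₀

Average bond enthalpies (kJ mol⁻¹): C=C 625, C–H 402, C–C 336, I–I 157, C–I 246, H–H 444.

Reaction B, by 25 kJ

Reaction A:
  Bonds broken (reactants):
    C–C: 1 × 336 = 336
    C–H: 6 × 402 = 2412
    C=C: 1 × 625 = 625
    I–I: 1 × 157 = 157
    Σ(broken) = 3530 kJ
  Bonds formed (products):
    C–C: 2 × 336 = 672
    C–H: 6 × 402 = 2412
    C–I: 2 × 246 = 492
    Σ(formed) = 3576 kJ
  ΔH_A = 3530 − 3576 = −46 kJ
Reaction B:
  Bonds broken (reactants):
    C–C: 2 × 336 = 672
    C–H: 8 × 402 = 3216
    C=C: 1 × 625 = 625
    H–H: 1 × 444 = 444
    Σ(broken) = 4957 kJ
  Bonds formed (products):
    C–C: 3 × 336 = 1008
    C–H: 10 × 402 = 4020
    Σ(formed) = 5028 kJ
  ΔH_B = 4957 − 5028 = −71 kJ
ΔH_A − ΔH_B = +25 kJ, so reaction B has the more negative ΔH; |ΔH_A − ΔH_B| = 25 kJ.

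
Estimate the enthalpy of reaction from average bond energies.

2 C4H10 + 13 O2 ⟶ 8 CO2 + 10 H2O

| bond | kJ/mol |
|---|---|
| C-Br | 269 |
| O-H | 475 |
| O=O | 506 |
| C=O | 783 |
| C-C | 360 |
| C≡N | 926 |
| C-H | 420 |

ΔH ≈ −4890 kJ

Bonds broken (reactants):
  C-C: 6 × 360 = 2160
  C-H: 20 × 420 = 8400
  O=O: 13 × 506 = 6578
  Σ(broken) = 17138 kJ
Bonds formed (products):
  C=O: 16 × 783 = 12528
  O-H: 20 × 475 = 9500
  Σ(formed) = 22028 kJ
ΔH = Σ(broken) − Σ(formed) = 17138 − 22028 = −4890 kJ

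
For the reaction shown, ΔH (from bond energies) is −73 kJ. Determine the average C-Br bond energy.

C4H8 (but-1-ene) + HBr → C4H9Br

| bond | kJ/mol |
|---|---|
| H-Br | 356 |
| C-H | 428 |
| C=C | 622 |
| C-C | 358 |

D(C-Br) ≈ 265 kJ/mol

Let D be the C-Br bond energy.
Σ(broken) = 2×358 + 8×428 + 1×622 + 1×356 = 5118
Σ(formed) = 1×D + 3×358 + 9×428 = 4926 + D
ΔH = Σ(broken) − Σ(formed) = (5118) − (4926 + D) = +192 − D
Setting this equal to −73 kJ gives D = 265 kJ/mol.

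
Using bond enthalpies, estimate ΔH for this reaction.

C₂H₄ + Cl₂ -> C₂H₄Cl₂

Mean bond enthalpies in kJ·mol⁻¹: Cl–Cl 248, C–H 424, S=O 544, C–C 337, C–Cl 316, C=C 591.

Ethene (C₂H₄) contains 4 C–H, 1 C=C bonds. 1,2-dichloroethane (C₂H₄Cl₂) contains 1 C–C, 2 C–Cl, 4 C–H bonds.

ΔH ≈ −130 kJ

Bonds broken (reactants):
  C–H: 4 × 424 = 1696
  C=C: 1 × 591 = 591
  Cl–Cl: 1 × 248 = 248
  Σ(broken) = 2535 kJ
Bonds formed (products):
  C–C: 1 × 337 = 337
  C–Cl: 2 × 316 = 632
  C–H: 4 × 424 = 1696
  Σ(formed) = 2665 kJ
ΔH = Σ(broken) − Σ(formed) = 2535 − 2665 = −130 kJ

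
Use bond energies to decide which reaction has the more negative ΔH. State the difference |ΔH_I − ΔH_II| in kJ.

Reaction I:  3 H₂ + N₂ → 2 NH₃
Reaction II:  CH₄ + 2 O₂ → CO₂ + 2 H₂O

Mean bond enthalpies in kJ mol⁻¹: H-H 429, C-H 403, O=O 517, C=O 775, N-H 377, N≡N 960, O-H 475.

Reaction I:
  Bonds broken (reactants):
    H-H: 3 × 429 = 1287
    N≡N: 1 × 960 = 960
    Σ(broken) = 2247 kJ
  Bonds formed (products):
    N-H: 6 × 377 = 2262
    Σ(formed) = 2262 kJ
  ΔH_I = 2247 − 2262 = −15 kJ
Reaction II:
  Bonds broken (reactants):
    C-H: 4 × 403 = 1612
    O=O: 2 × 517 = 1034
    Σ(broken) = 2646 kJ
  Bonds formed (products):
    C=O: 2 × 775 = 1550
    O-H: 4 × 475 = 1900
    Σ(formed) = 3450 kJ
  ΔH_II = 2646 − 3450 = −804 kJ
ΔH_I − ΔH_II = +789 kJ, so reaction II has the more negative ΔH; |ΔH_I − ΔH_II| = 789 kJ.

Reaction II, by 789 kJ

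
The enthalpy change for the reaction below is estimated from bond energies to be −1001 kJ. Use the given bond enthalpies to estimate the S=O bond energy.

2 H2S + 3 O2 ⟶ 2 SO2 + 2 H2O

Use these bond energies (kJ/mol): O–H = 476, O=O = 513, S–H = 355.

D(S=O) ≈ 514 kJ/mol

Let D be the S=O bond energy.
Σ(broken) = 3×513 + 4×355 = 2959
Σ(formed) = 4×476 + 4×D = 1904 + 4D
ΔH = Σ(broken) − Σ(formed) = (2959) − (1904 + 4D) = +1055 − 4D
Setting this equal to −1001 kJ gives 4D = 2056, so D = 514 kJ/mol.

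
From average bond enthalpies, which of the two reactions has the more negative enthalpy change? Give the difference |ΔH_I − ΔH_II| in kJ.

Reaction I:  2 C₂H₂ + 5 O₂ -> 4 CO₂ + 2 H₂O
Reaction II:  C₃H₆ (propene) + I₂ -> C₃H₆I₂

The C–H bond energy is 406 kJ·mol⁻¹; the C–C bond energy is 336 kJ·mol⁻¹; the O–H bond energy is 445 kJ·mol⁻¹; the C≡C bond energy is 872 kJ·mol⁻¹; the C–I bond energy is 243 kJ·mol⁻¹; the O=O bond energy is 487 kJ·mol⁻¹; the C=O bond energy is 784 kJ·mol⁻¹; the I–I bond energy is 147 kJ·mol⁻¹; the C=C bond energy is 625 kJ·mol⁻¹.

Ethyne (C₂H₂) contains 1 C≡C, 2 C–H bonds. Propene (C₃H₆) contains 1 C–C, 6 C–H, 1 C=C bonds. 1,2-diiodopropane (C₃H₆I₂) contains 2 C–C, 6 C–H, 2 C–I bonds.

Reaction I, by 2199 kJ

Reaction I:
  Bonds broken (reactants):
    C≡C: 2 × 872 = 1744
    C–H: 4 × 406 = 1624
    O=O: 5 × 487 = 2435
    Σ(broken) = 5803 kJ
  Bonds formed (products):
    C=O: 8 × 784 = 6272
    O–H: 4 × 445 = 1780
    Σ(formed) = 8052 kJ
  ΔH_I = 5803 − 8052 = −2249 kJ
Reaction II:
  Bonds broken (reactants):
    C–C: 1 × 336 = 336
    C–H: 6 × 406 = 2436
    C=C: 1 × 625 = 625
    I–I: 1 × 147 = 147
    Σ(broken) = 3544 kJ
  Bonds formed (products):
    C–C: 2 × 336 = 672
    C–H: 6 × 406 = 2436
    C–I: 2 × 243 = 486
    Σ(formed) = 3594 kJ
  ΔH_II = 3544 − 3594 = −50 kJ
ΔH_I − ΔH_II = −2199 kJ, so reaction I has the more negative ΔH; |ΔH_I − ΔH_II| = 2199 kJ.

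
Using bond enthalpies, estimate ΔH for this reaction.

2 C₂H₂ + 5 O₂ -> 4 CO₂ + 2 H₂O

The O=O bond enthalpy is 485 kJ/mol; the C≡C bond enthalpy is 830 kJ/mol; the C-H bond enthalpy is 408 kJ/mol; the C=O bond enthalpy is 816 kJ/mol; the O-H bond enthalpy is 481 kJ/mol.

ΔH ≈ −2735 kJ

Bonds broken (reactants):
  C≡C: 2 × 830 = 1660
  C-H: 4 × 408 = 1632
  O=O: 5 × 485 = 2425
  Σ(broken) = 5717 kJ
Bonds formed (products):
  C=O: 8 × 816 = 6528
  O-H: 4 × 481 = 1924
  Σ(formed) = 8452 kJ
ΔH = Σ(broken) − Σ(formed) = 5717 − 8452 = −2735 kJ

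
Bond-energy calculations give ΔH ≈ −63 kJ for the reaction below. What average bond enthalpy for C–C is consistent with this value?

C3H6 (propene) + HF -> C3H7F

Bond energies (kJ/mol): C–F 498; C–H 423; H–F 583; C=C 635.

D(C–C) ≈ 360 kJ/mol

Let D be the C–C bond energy.
Σ(broken) = 1×D + 6×423 + 1×635 + 1×583 = 3756 + D
Σ(formed) = 2×D + 1×498 + 7×423 = 3459 + 2D
ΔH = Σ(broken) − Σ(formed) = (3756 + D) − (3459 + 2D) = +297 − D
Setting this equal to −63 kJ gives D = 360 kJ/mol.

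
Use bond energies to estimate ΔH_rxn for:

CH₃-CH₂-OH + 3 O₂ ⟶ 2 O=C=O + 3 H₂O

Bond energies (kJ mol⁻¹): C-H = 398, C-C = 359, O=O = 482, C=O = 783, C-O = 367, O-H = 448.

Bonds broken (reactants):
  C-C: 1 × 359 = 359
  C-H: 5 × 398 = 1990
  C-O: 1 × 367 = 367
  O-H: 1 × 448 = 448
  O=O: 3 × 482 = 1446
  Σ(broken) = 4610 kJ
Bonds formed (products):
  C=O: 4 × 783 = 3132
  O-H: 6 × 448 = 2688
  Σ(formed) = 5820 kJ
ΔH = Σ(broken) − Σ(formed) = 4610 − 5820 = −1210 kJ

ΔH ≈ −1210 kJ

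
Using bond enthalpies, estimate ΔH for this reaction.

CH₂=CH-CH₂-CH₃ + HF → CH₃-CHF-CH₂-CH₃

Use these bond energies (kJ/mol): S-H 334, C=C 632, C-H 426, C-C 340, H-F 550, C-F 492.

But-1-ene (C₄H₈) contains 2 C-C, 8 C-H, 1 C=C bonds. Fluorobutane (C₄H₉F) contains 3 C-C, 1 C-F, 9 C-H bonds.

ΔH ≈ −76 kJ

Bonds broken (reactants):
  C-C: 2 × 340 = 680
  C-H: 8 × 426 = 3408
  C=C: 1 × 632 = 632
  H-F: 1 × 550 = 550
  Σ(broken) = 5270 kJ
Bonds formed (products):
  C-C: 3 × 340 = 1020
  C-F: 1 × 492 = 492
  C-H: 9 × 426 = 3834
  Σ(formed) = 5346 kJ
ΔH = Σ(broken) − Σ(formed) = 5270 − 5346 = −76 kJ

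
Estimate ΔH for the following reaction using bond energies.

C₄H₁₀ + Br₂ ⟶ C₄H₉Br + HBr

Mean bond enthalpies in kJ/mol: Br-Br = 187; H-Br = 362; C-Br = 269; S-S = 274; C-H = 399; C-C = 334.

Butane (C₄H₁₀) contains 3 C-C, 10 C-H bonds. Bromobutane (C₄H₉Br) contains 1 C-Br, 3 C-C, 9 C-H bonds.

ΔH ≈ −45 kJ

Bonds broken (reactants):
  Br-Br: 1 × 187 = 187
  C-C: 3 × 334 = 1002
  C-H: 10 × 399 = 3990
  Σ(broken) = 5179 kJ
Bonds formed (products):
  C-Br: 1 × 269 = 269
  C-C: 3 × 334 = 1002
  C-H: 9 × 399 = 3591
  H-Br: 1 × 362 = 362
  Σ(formed) = 5224 kJ
ΔH = Σ(broken) − Σ(formed) = 5179 − 5224 = −45 kJ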